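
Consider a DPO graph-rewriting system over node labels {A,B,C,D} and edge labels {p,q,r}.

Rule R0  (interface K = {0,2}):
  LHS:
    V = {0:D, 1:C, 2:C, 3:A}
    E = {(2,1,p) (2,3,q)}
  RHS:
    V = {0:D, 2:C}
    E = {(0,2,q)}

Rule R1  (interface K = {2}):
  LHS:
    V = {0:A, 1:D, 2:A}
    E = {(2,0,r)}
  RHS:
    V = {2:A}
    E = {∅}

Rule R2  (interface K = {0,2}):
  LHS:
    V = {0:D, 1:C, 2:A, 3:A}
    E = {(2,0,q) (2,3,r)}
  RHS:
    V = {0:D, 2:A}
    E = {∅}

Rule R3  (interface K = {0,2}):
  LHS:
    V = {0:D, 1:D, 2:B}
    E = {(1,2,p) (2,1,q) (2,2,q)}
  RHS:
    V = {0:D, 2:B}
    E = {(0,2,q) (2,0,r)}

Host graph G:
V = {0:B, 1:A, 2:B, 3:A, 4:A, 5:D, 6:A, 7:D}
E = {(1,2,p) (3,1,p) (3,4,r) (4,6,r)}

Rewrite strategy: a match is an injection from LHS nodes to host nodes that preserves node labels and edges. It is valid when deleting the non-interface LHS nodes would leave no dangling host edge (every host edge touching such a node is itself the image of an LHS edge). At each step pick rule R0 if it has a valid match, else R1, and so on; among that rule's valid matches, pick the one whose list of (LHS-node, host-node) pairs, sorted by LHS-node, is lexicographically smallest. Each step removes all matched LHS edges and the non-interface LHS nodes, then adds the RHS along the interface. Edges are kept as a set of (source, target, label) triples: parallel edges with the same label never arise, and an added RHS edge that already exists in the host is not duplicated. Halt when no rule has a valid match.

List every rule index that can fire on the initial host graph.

R0: no valid match — LHS pattern not found
R1: 2 valid matches — {0↦6, 1↦5, 2↦4}, {0↦6, 1↦7, 2↦4}
R2: no valid match — LHS pattern not found
R3: no valid match — LHS pattern not found

Answer: [R1]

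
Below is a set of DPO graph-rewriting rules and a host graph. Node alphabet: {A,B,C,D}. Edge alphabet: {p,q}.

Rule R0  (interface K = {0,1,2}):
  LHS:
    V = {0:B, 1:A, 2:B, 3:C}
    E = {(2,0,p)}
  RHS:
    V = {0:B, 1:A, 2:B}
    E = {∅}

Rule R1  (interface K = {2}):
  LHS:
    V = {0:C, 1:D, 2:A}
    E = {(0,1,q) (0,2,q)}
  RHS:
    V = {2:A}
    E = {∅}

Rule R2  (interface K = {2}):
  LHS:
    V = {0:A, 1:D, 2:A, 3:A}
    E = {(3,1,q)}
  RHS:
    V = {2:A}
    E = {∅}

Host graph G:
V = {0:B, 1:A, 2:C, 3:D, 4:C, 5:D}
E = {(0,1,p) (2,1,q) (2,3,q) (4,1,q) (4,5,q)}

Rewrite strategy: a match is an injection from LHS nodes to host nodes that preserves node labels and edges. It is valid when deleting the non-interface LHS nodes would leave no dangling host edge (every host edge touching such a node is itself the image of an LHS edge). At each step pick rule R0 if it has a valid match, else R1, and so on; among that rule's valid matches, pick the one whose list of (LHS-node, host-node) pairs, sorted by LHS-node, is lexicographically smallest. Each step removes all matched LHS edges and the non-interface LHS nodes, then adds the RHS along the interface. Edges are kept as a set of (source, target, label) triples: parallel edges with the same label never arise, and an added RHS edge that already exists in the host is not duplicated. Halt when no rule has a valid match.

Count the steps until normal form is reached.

Answer: 2

Steps:
start.  V:6 E:5  edges: 0-p->1 2-q->1 2-q->3 4-q->1 4-q->5
1. fire R1 via {0↦2, 1↦3, 2↦1}  →  V:4 E:3  edges: 0-p->1 4-q->1 4-q->5
2. fire R1 via {0↦4, 1↦5, 2↦1}  →  V:2 E:1  edges: 0-p->1
final graph: no rule applies after step 2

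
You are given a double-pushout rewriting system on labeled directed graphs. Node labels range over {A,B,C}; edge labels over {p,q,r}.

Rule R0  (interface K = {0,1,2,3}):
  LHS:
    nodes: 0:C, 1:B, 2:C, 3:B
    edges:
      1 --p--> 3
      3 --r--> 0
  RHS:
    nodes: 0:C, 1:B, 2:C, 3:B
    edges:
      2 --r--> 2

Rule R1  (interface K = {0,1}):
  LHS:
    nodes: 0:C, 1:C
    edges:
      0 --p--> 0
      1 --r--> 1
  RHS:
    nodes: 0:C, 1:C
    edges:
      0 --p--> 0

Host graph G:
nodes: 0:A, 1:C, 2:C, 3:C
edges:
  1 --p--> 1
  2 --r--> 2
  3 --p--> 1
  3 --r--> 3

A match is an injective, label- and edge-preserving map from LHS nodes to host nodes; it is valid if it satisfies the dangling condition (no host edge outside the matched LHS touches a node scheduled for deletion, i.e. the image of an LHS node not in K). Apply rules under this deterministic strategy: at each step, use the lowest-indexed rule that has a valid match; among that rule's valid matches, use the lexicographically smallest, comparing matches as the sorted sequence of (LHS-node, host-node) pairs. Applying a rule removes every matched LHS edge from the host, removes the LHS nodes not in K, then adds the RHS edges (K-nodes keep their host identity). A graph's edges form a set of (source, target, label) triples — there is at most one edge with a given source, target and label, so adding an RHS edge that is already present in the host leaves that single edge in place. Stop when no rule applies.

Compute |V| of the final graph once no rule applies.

initial: |V|=4 |E|=4  E = 1-p->1 2-r->2 3-p->1 3-r->3
step 1: apply R1 at {0↦1, 1↦2}  → |V|=4 |E|=3  E = 1-p->1 3-p->1 3-r->3
step 2: apply R1 at {0↦1, 1↦3}  → |V|=4 |E|=2  E = 1-p->1 3-p->1
halt: no rule applies after step 2
NF nodes: {0:A, 1:C, 2:C, 3:C}

Answer: 4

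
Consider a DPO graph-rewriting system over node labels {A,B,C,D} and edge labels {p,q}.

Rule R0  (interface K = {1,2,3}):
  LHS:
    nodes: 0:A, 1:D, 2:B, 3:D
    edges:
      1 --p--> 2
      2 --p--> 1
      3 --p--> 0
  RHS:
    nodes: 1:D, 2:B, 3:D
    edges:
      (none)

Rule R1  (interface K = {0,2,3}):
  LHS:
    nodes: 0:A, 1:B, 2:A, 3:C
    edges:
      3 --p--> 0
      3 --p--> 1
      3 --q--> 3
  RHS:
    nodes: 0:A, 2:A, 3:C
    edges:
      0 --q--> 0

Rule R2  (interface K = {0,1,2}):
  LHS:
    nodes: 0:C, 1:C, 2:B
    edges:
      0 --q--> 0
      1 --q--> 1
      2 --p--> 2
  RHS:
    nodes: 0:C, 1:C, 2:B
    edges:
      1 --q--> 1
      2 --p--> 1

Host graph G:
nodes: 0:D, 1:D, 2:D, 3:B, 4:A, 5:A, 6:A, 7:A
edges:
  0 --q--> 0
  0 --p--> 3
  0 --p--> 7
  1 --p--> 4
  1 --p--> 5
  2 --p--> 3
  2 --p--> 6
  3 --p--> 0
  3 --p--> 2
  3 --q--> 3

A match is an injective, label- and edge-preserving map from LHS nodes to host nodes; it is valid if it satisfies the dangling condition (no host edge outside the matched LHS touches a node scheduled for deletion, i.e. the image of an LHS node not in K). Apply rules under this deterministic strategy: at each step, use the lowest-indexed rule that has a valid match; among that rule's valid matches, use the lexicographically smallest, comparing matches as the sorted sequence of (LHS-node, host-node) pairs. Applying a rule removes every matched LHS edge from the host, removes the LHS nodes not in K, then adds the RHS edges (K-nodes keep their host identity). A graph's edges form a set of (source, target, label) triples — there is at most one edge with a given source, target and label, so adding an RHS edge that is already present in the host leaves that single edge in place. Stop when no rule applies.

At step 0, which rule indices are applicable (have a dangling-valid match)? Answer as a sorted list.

R0: 6 valid matches — {0↦4, 1↦0, 2↦3, 3↦1}, {0↦4, 1↦2, 2↦3, 3↦1}, {0↦5, 1↦0, 2↦3, 3↦1} (+3 more)
R1: no valid match — LHS pattern not found
R2: no valid match — LHS pattern not found

Answer: [R0]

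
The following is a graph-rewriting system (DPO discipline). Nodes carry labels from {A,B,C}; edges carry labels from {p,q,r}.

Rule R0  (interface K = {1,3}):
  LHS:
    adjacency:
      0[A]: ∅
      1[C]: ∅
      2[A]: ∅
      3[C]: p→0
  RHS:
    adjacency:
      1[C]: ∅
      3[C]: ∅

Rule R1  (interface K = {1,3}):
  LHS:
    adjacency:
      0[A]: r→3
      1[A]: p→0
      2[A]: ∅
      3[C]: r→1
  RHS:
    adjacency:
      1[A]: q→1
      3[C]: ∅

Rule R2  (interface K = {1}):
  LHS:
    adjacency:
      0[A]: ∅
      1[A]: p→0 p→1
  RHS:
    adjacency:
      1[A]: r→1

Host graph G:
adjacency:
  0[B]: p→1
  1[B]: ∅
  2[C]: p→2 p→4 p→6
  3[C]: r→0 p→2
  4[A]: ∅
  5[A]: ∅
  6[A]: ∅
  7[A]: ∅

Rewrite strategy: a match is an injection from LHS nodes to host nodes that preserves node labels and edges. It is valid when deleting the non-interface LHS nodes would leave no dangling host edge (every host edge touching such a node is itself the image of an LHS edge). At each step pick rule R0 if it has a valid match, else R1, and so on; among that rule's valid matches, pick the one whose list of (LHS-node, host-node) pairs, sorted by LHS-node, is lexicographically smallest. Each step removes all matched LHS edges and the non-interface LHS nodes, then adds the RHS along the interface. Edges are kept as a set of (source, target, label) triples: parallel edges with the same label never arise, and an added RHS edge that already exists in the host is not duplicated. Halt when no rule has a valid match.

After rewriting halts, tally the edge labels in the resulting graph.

Answer: p:3 r:1

Derivation:
initial: |V|=8 |E|=6  E = 0-p->1 2-p->2 2-p->4 2-p->6 3-r->0 3-p->2
step 1: apply R0 at {0↦4, 1↦3, 2↦5, 3↦2}  → |V|=6 |E|=5  E = 0-p->1 2-p->2 2-p->6 3-r->0 3-p->2
step 2: apply R0 at {0↦6, 1↦3, 2↦7, 3↦2}  → |V|=4 |E|=4  E = 0-p->1 2-p->2 3-r->0 3-p->2
final graph: no rule applies after step 2
NF edges: [(0, 1, 'p'), (2, 2, 'p'), (3, 0, 'r'), (3, 2, 'p')]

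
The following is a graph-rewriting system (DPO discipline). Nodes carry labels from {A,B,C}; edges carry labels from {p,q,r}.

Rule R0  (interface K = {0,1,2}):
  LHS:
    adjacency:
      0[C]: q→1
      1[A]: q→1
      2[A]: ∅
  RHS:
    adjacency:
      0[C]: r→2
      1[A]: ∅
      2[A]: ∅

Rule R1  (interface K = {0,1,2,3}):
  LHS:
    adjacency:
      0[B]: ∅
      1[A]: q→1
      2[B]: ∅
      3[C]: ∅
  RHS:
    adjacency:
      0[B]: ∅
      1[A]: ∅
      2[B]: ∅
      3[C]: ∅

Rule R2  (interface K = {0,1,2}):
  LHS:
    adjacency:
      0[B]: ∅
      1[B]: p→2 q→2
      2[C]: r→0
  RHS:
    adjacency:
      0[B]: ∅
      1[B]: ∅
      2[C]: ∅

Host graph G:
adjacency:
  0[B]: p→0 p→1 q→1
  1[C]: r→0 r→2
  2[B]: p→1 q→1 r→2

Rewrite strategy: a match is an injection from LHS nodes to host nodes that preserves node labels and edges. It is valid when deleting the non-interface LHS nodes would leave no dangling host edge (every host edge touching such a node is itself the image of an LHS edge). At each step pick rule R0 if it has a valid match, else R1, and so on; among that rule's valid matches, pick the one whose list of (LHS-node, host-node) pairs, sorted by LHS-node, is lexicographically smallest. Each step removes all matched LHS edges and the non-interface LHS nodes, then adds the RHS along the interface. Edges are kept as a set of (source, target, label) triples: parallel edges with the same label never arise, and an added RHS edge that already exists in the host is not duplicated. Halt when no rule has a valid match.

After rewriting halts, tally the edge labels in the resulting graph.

initial: |V|=3 |E|=8  E = 0-p->0 0-p->1 0-q->1 1-r->0 1-r->2 2-p->1 2-q->1 2-r->2
step 1: apply R2 at {0↦0, 1↦2, 2↦1}  → |V|=3 |E|=5  E = 0-p->0 0-p->1 0-q->1 1-r->2 2-r->2
step 2: apply R2 at {0↦2, 1↦0, 2↦1}  → |V|=3 |E|=2  E = 0-p->0 2-r->2
normal form: no rule applies after step 2
NF edges: [(0, 0, 'p'), (2, 2, 'r')]

Answer: p:1 r:1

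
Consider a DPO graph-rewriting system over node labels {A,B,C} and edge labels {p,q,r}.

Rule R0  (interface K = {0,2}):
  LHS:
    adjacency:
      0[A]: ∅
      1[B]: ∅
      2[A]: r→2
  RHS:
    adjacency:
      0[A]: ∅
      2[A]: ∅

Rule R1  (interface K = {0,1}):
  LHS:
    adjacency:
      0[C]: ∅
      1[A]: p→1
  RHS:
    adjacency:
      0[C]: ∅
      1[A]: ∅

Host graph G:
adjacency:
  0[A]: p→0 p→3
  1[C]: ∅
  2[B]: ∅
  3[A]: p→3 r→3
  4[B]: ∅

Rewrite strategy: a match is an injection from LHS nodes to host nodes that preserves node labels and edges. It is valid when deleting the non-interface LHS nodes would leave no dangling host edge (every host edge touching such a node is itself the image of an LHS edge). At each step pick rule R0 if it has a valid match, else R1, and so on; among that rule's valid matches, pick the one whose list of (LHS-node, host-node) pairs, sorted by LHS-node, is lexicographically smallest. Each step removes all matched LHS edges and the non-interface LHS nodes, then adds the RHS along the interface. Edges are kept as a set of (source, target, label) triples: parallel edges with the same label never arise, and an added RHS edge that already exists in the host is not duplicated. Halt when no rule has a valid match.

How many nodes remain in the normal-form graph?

[0] host  ⇒  5 nodes, 4 edges  {0-p->0 0-p->3 3-p->3 3-r->3}
[1] R0 @ {0↦0, 1↦2, 2↦3}  ⇒  4 nodes, 3 edges  {0-p->0 0-p->3 3-p->3}
[2] R1 @ {0↦1, 1↦0}  ⇒  4 nodes, 2 edges  {0-p->3 3-p->3}
[3] R1 @ {0↦1, 1↦3}  ⇒  4 nodes, 1 edges  {0-p->3}
halt: no rule applies after step 3
NF nodes: {0:A, 1:C, 3:A, 4:B}

Answer: 4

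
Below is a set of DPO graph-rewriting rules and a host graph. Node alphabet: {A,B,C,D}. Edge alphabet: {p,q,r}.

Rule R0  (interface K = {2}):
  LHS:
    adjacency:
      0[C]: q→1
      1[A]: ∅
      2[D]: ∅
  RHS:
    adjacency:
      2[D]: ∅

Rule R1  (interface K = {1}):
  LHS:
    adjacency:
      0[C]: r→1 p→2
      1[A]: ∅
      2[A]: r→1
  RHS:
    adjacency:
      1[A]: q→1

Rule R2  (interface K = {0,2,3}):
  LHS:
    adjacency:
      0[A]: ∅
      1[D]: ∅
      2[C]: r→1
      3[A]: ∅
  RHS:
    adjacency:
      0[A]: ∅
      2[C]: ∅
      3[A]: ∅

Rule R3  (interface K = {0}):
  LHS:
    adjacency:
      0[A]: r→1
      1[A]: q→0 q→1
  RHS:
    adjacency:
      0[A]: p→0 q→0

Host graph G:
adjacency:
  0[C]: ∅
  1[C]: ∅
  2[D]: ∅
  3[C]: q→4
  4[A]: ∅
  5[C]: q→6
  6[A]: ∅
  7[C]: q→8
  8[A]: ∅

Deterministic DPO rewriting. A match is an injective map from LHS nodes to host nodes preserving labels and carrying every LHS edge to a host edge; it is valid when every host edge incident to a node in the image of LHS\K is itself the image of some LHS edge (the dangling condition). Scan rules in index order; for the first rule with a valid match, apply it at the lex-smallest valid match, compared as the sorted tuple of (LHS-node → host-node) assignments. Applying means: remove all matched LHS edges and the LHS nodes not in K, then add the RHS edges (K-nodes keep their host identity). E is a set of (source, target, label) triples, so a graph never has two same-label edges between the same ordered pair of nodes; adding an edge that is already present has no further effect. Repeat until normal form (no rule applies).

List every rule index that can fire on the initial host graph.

Answer: [R0]

Steps:
R0: 3 valid matches — {0↦3, 1↦4, 2↦2}, {0↦5, 1↦6, 2↦2}, {0↦7, 1↦8, 2↦2}
R1: no valid match — LHS pattern not found
R2: no valid match — LHS pattern not found
R3: no valid match — LHS pattern not found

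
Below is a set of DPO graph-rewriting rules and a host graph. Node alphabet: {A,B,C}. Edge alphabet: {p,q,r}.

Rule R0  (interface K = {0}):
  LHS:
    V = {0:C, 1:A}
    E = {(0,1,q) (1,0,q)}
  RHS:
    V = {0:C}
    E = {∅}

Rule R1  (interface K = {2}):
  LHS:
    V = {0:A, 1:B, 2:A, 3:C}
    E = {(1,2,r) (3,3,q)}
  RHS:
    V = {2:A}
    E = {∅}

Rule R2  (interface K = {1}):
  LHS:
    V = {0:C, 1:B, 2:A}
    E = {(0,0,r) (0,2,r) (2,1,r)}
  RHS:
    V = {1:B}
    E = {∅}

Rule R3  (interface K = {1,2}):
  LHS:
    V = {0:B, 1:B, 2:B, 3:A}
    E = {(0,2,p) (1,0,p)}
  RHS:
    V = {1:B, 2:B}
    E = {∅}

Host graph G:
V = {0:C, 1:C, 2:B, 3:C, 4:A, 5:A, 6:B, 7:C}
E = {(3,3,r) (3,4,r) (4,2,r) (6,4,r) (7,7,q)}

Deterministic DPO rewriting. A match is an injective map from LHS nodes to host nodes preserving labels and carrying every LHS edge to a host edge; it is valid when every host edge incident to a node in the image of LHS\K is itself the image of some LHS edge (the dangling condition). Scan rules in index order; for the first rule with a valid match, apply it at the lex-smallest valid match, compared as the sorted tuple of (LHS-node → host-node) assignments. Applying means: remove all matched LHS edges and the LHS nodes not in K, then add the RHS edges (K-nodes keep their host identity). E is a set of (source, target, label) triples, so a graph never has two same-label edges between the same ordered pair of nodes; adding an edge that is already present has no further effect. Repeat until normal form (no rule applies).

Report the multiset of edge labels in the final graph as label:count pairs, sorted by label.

Answer: (no edges)

Steps:
initial: |V|=8 |E|=5  E = 3-r->3 3-r->4 4-r->2 6-r->4 7-q->7
step 1: apply R1 at {0↦5, 1↦6, 2↦4, 3↦7}  → |V|=5 |E|=3  E = 3-r->3 3-r->4 4-r->2
step 2: apply R2 at {0↦3, 1↦2, 2↦4}  → |V|=3 |E|=0  E = ∅
normal form: no rule applies after step 2
NF edges: []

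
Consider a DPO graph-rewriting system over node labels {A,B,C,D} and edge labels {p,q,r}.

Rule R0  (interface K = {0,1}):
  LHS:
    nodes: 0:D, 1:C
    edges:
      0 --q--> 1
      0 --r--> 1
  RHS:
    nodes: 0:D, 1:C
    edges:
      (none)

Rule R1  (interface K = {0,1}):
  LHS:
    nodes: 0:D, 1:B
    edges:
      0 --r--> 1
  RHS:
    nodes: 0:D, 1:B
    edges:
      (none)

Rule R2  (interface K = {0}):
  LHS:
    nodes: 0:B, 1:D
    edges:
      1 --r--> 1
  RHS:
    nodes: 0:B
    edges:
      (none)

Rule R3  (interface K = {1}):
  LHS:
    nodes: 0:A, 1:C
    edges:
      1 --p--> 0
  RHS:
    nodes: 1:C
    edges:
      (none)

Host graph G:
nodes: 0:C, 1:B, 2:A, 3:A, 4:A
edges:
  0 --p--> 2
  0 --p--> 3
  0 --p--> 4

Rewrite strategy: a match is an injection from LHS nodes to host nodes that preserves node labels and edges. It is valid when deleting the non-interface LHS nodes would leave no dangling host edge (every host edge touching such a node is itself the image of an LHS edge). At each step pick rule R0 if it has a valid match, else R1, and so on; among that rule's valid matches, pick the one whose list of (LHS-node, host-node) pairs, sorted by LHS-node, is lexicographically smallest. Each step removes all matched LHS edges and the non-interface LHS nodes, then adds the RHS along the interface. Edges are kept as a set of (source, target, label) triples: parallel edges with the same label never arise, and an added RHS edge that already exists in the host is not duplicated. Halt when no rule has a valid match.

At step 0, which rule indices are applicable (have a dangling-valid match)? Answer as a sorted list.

Answer: [R3]

Derivation:
R0: no valid match — LHS pattern not found
R1: no valid match — LHS pattern not found
R2: no valid match — LHS pattern not found
R3: 3 valid matches — {0↦2, 1↦0}, {0↦3, 1↦0}, {0↦4, 1↦0}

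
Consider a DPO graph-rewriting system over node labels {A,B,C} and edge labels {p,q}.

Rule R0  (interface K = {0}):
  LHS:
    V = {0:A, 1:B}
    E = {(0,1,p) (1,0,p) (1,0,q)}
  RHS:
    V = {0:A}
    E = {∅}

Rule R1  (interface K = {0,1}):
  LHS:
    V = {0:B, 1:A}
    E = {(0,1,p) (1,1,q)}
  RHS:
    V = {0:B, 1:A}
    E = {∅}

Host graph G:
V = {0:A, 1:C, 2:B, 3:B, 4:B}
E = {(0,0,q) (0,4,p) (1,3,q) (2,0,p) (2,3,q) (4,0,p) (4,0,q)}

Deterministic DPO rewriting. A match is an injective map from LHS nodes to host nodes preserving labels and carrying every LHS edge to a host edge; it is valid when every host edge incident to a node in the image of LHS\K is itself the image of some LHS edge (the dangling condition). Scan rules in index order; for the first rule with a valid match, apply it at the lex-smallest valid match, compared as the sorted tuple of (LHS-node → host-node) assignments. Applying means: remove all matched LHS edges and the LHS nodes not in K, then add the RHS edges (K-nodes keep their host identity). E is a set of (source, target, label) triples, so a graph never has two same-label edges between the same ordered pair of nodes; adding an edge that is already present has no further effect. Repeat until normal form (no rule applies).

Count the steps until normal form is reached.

Answer: 2

Derivation:
initial: |V|=5 |E|=7  E = 0-q->0 0-p->4 1-q->3 2-p->0 2-q->3 4-p->0 4-q->0
step 1: apply R0 at {0↦0, 1↦4}  → |V|=4 |E|=4  E = 0-q->0 1-q->3 2-p->0 2-q->3
step 2: apply R1 at {0↦2, 1↦0}  → |V|=4 |E|=2  E = 1-q->3 2-q->3
normal form: no rule applies after step 2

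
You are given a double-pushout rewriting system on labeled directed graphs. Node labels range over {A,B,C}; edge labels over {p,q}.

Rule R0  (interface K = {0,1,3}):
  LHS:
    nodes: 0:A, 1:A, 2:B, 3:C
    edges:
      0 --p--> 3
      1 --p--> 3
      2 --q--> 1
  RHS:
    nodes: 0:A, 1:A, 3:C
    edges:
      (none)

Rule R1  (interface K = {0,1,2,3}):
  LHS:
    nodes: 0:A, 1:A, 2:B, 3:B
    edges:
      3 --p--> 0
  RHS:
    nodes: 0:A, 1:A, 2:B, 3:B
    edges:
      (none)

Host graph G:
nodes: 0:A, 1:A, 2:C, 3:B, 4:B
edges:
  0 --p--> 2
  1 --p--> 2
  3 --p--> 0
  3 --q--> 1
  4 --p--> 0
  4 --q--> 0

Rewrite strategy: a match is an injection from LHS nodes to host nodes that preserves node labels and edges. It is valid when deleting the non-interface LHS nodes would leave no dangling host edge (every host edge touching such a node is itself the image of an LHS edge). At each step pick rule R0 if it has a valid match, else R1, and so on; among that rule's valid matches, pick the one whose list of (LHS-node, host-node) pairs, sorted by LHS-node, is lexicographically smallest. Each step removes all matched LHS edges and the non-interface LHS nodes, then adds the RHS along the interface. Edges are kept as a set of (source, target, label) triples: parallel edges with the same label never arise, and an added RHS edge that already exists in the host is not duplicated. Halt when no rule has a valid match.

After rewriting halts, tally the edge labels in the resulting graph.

Answer: p:1 q:1

Steps:
[0] host  ⇒  5 nodes, 6 edges  {0-p->2 1-p->2 3-p->0 3-q->1 4-p->0 4-q->0}
[1] R1 @ {0↦0, 1↦1, 2↦3, 3↦4}  ⇒  5 nodes, 5 edges  {0-p->2 1-p->2 3-p->0 3-q->1 4-q->0}
[2] R0 @ {0↦1, 1↦0, 2↦4, 3↦2}  ⇒  4 nodes, 2 edges  {3-p->0 3-q->1}
normal form: no rule applies after step 2
NF edges: [(3, 0, 'p'), (3, 1, 'q')]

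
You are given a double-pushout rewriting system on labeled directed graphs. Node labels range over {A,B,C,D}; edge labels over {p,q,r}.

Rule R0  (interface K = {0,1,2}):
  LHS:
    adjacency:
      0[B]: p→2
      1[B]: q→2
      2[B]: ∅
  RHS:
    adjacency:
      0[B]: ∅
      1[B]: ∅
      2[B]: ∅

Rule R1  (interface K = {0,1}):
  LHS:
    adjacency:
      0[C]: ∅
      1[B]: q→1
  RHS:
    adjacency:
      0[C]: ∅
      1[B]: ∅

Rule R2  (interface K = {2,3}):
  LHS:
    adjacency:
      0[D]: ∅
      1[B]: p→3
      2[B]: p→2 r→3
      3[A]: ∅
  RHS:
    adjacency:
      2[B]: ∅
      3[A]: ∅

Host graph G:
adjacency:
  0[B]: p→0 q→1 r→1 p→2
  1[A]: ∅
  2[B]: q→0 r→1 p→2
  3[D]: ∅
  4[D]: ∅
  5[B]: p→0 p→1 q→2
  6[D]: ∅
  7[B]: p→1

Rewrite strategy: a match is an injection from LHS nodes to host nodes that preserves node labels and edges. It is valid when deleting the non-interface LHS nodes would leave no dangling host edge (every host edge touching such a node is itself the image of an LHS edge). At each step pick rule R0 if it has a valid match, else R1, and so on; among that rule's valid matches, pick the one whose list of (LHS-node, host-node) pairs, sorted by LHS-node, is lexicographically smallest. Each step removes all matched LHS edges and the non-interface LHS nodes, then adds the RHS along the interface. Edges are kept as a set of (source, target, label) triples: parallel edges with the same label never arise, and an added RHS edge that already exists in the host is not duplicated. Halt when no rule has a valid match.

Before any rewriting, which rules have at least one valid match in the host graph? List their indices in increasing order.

Answer: [R0,R2]

Derivation:
R0: 2 valid matches — {0↦0, 1↦5, 2↦2}, {0↦5, 1↦2, 2↦0}
R1: no valid match — LHS pattern not found
R2: 6 valid matches — {0↦3, 1↦7, 2↦0, 3↦1}, {0↦3, 1↦7, 2↦2, 3↦1}, {0↦4, 1↦7, 2↦0, 3↦1} (+3 more)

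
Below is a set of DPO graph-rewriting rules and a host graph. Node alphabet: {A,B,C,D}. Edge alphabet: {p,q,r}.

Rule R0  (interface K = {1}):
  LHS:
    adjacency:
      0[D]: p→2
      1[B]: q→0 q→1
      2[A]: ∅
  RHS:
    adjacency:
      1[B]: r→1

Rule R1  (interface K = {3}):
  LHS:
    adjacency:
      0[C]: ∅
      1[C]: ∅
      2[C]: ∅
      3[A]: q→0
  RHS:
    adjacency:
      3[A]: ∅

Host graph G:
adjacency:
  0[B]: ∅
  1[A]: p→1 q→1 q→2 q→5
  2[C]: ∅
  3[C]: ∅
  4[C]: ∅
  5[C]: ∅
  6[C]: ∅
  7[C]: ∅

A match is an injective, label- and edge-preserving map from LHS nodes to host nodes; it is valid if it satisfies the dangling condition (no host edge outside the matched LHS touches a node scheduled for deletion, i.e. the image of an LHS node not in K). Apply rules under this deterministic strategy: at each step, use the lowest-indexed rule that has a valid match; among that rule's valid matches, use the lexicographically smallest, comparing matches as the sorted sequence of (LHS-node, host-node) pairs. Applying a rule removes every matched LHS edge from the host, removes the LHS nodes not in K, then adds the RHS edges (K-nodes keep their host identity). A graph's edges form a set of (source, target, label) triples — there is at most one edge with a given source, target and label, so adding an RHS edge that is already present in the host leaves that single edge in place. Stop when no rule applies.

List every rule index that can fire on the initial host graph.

R0: no valid match — LHS pattern not found
R1: 24 valid matches — {0↦2, 1↦3, 2↦4, 3↦1}, {0↦2, 1↦3, 2↦6, 3↦1}, {0↦2, 1↦3, 2↦7, 3↦1} (+21 more)

Answer: [R1]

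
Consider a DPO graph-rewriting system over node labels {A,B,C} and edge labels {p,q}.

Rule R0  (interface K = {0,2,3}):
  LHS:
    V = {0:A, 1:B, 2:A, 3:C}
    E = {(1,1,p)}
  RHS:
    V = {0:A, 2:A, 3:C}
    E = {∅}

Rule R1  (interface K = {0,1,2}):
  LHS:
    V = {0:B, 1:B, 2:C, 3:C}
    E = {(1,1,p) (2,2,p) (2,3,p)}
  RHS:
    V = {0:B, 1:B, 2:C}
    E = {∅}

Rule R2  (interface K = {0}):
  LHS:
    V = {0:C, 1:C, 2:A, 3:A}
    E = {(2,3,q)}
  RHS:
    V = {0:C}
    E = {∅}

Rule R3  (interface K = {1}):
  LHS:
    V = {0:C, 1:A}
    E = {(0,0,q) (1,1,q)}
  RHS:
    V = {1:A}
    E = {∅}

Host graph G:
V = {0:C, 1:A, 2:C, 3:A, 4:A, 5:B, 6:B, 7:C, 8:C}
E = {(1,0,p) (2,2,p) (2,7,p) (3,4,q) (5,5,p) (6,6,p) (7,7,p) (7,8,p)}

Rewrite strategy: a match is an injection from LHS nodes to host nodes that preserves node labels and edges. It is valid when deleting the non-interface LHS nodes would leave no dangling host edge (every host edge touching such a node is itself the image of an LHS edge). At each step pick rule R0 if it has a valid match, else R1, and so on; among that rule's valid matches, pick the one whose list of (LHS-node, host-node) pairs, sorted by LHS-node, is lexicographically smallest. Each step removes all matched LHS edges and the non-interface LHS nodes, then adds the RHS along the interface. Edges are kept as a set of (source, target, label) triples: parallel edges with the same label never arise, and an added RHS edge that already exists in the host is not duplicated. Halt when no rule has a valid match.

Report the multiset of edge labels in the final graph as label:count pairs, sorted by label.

Answer: p:5 q:1

Rewrite trace:
[0] host  ⇒  9 nodes, 8 edges  {1-p->0 2-p->2 2-p->7 3-q->4 5-p->5 6-p->6 7-p->7 7-p->8}
[1] R0 @ {0↦1, 1↦5, 2↦3, 3↦0}  ⇒  8 nodes, 7 edges  {1-p->0 2-p->2 2-p->7 3-q->4 6-p->6 7-p->7 7-p->8}
[2] R0 @ {0↦1, 1↦6, 2↦3, 3↦0}  ⇒  7 nodes, 6 edges  {1-p->0 2-p->2 2-p->7 3-q->4 7-p->7 7-p->8}
normal form: no rule applies after step 2
NF edges: [(1, 0, 'p'), (2, 2, 'p'), (2, 7, 'p'), (3, 4, 'q'), (7, 7, 'p'), (7, 8, 'p')]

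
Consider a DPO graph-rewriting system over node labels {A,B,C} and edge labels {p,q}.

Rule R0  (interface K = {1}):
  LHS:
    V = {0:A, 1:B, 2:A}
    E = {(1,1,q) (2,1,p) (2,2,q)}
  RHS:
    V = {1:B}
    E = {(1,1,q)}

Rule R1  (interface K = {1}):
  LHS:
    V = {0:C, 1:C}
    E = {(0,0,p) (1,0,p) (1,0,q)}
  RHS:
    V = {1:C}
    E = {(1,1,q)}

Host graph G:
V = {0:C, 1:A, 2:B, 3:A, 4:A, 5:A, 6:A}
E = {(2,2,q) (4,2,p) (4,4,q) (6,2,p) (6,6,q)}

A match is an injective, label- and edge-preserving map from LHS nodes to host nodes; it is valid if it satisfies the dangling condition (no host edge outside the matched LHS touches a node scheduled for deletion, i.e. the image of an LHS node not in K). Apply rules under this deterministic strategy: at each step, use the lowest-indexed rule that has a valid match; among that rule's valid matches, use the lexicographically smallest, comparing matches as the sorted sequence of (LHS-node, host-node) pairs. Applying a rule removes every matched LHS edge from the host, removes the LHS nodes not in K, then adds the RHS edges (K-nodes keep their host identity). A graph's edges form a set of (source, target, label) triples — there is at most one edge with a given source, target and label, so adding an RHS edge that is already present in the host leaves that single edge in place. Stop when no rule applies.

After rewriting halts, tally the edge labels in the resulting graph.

[0] host  ⇒  7 nodes, 5 edges  {2-q->2 4-p->2 4-q->4 6-p->2 6-q->6}
[1] R0 @ {0↦1, 1↦2, 2↦4}  ⇒  5 nodes, 3 edges  {2-q->2 6-p->2 6-q->6}
[2] R0 @ {0↦3, 1↦2, 2↦6}  ⇒  3 nodes, 1 edges  {2-q->2}
normal form: no rule applies after step 2
NF edges: [(2, 2, 'q')]

Answer: q:1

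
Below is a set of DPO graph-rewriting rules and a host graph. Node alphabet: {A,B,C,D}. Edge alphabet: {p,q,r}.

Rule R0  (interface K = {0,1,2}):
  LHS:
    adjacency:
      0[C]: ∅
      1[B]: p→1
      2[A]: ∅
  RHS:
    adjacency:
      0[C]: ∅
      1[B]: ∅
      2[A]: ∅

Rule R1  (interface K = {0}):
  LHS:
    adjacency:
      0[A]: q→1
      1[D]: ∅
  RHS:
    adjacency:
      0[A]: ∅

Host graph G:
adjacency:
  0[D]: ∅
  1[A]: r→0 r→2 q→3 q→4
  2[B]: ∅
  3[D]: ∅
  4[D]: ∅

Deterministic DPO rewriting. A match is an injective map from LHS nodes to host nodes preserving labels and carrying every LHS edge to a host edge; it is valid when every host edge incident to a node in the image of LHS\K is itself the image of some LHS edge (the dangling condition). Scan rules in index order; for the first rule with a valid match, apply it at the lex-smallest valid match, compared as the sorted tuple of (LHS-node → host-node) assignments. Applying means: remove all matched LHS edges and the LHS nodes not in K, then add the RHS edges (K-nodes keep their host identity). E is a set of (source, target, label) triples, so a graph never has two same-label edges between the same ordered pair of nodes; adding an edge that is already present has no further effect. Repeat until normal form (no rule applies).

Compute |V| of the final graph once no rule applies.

Answer: 3

Steps:
[0] host  ⇒  5 nodes, 4 edges  {1-r->0 1-r->2 1-q->3 1-q->4}
[1] R1 @ {0↦1, 1↦3}  ⇒  4 nodes, 3 edges  {1-r->0 1-r->2 1-q->4}
[2] R1 @ {0↦1, 1↦4}  ⇒  3 nodes, 2 edges  {1-r->0 1-r->2}
normal form: no rule applies after step 2
NF nodes: {0:D, 1:A, 2:B}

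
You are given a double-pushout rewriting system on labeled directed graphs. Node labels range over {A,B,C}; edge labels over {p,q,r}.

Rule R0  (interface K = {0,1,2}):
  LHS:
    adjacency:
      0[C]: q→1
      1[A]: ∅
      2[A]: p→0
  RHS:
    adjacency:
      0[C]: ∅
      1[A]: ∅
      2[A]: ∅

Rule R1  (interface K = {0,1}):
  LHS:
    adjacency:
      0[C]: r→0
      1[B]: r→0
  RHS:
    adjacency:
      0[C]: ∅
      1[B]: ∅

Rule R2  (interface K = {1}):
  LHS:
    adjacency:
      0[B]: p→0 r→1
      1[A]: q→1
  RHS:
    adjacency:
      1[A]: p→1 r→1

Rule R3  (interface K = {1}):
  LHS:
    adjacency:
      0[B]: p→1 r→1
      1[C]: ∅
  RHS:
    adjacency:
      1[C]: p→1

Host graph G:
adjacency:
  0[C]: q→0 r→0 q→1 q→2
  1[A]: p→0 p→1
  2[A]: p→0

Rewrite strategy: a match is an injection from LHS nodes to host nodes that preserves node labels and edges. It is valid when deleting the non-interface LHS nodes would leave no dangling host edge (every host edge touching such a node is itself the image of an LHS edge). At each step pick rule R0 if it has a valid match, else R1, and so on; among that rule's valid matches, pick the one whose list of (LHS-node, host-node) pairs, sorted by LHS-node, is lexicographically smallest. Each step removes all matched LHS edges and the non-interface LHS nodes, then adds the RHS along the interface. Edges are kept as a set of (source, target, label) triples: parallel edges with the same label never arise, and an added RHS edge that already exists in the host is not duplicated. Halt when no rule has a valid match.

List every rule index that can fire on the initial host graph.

Answer: [R0]

Steps:
R0: 2 valid matches — {0↦0, 1↦1, 2↦2}, {0↦0, 1↦2, 2↦1}
R1: no valid match — LHS pattern not found
R2: no valid match — LHS pattern not found
R3: no valid match — LHS pattern not found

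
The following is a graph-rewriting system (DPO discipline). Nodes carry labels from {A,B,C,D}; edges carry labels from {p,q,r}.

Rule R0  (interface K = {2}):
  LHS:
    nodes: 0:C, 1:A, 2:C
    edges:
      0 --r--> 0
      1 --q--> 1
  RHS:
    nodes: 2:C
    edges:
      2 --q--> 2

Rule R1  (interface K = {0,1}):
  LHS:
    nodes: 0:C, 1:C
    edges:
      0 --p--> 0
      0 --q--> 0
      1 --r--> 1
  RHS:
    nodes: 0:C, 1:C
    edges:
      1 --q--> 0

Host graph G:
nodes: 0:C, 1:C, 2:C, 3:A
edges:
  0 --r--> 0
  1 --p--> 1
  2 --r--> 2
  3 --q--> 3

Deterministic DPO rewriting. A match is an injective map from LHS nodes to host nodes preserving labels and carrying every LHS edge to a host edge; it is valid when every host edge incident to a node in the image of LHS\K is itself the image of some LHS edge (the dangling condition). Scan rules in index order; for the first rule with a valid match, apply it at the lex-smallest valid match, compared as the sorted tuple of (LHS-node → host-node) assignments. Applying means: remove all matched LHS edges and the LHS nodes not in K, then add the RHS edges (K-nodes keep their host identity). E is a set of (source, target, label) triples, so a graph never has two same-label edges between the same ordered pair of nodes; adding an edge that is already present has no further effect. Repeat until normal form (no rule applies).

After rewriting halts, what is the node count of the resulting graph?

start.  V:4 E:4  edges: 0-r->0 1-p->1 2-r->2 3-q->3
1. fire R0 via {0↦0, 1↦3, 2↦1}  →  V:2 E:3  edges: 1-p->1 1-q->1 2-r->2
2. fire R1 via {0↦1, 1↦2}  →  V:2 E:1  edges: 2-q->1
final graph: no rule applies after step 2
NF nodes: {1:C, 2:C}

Answer: 2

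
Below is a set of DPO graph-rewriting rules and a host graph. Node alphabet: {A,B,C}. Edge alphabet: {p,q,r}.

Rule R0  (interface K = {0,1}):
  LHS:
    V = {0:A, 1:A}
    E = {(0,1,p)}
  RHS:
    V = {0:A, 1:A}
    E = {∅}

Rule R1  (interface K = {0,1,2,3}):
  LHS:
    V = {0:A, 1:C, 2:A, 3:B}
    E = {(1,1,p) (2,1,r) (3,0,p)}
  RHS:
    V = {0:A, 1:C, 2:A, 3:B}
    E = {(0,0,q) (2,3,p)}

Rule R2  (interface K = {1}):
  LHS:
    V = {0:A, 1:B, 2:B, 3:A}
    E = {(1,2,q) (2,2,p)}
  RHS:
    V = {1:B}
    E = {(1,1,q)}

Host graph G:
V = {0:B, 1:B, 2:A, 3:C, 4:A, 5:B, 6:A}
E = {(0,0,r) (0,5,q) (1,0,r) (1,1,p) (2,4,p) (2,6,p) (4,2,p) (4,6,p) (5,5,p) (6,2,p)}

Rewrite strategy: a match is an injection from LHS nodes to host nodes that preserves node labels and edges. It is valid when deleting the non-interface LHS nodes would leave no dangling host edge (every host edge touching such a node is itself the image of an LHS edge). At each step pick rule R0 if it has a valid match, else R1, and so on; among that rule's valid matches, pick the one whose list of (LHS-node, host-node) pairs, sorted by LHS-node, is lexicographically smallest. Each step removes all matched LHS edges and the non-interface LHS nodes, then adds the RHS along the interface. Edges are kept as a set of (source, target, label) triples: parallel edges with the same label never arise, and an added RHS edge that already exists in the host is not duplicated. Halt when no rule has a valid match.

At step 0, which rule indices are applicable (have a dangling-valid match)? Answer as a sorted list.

Answer: [R0]

Steps:
R0: 5 valid matches — {0↦2, 1↦4}, {0↦2, 1↦6}, {0↦4, 1↦2} (+2 more)
R1: no valid match — LHS pattern not found
R2: no valid match — 6 raw matches, all fail dangling condition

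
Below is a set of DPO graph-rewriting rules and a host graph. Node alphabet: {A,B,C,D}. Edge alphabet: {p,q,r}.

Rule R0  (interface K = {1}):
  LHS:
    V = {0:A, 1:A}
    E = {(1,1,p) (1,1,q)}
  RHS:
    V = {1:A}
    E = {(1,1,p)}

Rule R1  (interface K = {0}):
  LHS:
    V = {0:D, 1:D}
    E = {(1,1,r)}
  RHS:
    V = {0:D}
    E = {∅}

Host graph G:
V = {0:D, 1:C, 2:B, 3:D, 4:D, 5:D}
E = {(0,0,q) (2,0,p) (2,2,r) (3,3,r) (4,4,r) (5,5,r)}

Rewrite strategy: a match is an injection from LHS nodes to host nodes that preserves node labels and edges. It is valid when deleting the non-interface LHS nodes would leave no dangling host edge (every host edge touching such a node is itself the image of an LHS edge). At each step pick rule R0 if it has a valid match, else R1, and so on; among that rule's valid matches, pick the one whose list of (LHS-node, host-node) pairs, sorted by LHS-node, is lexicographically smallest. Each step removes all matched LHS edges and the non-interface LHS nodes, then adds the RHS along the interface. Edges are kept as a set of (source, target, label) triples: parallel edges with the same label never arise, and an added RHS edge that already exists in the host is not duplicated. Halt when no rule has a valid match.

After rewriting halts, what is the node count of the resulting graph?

Answer: 3

Rewrite trace:
[0] host  ⇒  6 nodes, 6 edges  {0-q->0 2-p->0 2-r->2 3-r->3 4-r->4 5-r->5}
[1] R1 @ {0↦0, 1↦3}  ⇒  5 nodes, 5 edges  {0-q->0 2-p->0 2-r->2 4-r->4 5-r->5}
[2] R1 @ {0↦0, 1↦4}  ⇒  4 nodes, 4 edges  {0-q->0 2-p->0 2-r->2 5-r->5}
[3] R1 @ {0↦0, 1↦5}  ⇒  3 nodes, 3 edges  {0-q->0 2-p->0 2-r->2}
normal form: no rule applies after step 3
NF nodes: {0:D, 1:C, 2:B}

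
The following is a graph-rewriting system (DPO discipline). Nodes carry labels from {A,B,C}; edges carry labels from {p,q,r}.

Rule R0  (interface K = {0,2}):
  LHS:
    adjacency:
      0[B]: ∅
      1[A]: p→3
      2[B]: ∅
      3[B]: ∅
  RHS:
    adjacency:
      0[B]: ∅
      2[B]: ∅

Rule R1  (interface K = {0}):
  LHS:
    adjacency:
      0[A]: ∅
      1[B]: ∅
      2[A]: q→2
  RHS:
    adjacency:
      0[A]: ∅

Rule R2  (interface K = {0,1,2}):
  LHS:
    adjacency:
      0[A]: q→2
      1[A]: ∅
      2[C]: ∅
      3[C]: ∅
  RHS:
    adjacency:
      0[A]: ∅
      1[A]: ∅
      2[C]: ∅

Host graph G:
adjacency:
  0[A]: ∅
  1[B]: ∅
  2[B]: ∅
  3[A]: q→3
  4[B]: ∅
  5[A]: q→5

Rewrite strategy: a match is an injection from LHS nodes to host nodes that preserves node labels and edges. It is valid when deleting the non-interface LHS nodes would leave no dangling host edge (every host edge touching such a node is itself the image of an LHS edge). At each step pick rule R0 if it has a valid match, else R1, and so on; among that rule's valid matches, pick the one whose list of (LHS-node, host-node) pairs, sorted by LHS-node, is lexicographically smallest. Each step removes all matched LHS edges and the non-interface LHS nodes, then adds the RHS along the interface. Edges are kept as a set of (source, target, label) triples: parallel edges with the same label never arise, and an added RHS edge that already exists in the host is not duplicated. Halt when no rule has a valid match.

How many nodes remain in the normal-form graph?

initial: |V|=6 |E|=2  E = 3-q->3 5-q->5
step 1: apply R1 at {0↦0, 1↦1, 2↦3}  → |V|=4 |E|=1  E = 5-q->5
step 2: apply R1 at {0↦0, 1↦2, 2↦5}  → |V|=2 |E|=0  E = ∅
halt: no rule applies after step 2
NF nodes: {0:A, 4:B}

Answer: 2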